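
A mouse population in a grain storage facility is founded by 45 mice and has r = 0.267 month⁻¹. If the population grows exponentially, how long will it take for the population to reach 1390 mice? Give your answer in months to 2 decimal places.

12.85 months

Set N₀·e^(rt) = 1390: e^(0.267·t) = 1390/45 = 30.889.
0.267·t = ln(30.889) = 3.4304, so t = 3.4304/0.267 = 12.848.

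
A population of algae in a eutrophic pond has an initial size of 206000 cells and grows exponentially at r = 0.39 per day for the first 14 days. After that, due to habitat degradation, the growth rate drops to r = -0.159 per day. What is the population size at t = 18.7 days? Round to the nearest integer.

Phase 1: N(14) = 206000·e^(0.39×14) = 206000·e^5.46 = 4.843007×10^7.
Phase 2 runs for 18.7 − 14 = 4.7 days at r = -0.159.
N(18.7) = 4.843007×10^7·e^(-0.159×4.7) = 4.843007×10^7·e^-0.7473 = 2.29386×10^7.

22938596 cells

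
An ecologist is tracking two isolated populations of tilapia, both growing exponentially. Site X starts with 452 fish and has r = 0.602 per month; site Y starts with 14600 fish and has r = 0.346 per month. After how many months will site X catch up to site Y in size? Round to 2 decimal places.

13.57 months

Set 452·e^(0.602t) = 14600·e^(0.346t).
e^((0.602 − 0.346)t) = 14600/452 → e^(0.256·t) = 32.301.
0.256·t = ln(32.301) = 3.4751, so t = 3.4751/0.256 = 13.575.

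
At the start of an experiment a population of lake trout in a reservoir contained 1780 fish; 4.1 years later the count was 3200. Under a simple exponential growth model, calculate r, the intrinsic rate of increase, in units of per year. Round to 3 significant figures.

From N(t) = N₀·e^(rt): e^(r·4.1) = 3200/1780 = 1.7978.
r·4.1 = ln(1.7978) = 0.58654, so r = 0.58654/4.1 = 0.14306.

0.143 per year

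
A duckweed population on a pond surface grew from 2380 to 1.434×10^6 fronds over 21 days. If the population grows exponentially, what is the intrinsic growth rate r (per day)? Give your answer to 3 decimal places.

From N(t) = N₀·e^(rt): e^(r·21) = 1.434×10^6/2380 = 602.52.
r·21 = ln(602.52) = 6.4011, so r = 6.4011/21 = 0.30482.

0.305 per day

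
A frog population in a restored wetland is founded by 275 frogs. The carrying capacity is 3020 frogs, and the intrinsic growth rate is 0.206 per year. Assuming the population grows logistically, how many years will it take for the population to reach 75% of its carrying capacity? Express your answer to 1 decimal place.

16.5 years

A = (K − N₀)/N₀ = (3020 − 275)/275 = 9.9818.
Solve 3020/(1 + 9.9818·e^(−0.206t)) = 2265: 1 + 9.9818·e^(−0.206t) = 1.3333, so e^(−0.206t) = 0.033394.
−0.206·t = ln(0.033394) = -3.3994, so t = 3.3994/0.206 = 16.502.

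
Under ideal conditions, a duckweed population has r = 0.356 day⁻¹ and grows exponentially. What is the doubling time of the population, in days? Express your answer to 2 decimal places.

Doubling time t_d = ln(2)/r = 0.6931/0.356 = 1.947.

1.95 days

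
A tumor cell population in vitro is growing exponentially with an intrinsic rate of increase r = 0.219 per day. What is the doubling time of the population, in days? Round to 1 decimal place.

Doubling time t_d = ln(2)/r = 0.6931/0.219 = 3.1651.

3.2 days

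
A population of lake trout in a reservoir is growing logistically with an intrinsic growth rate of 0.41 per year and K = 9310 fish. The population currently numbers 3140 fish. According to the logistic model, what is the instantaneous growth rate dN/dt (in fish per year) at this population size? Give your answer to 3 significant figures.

853 fish per year

dN/dt = rN(1 − N/K) = 0.41 × 3140 × (1 − 3140/9310).
1 − 3140/9310 = 0.66273; dN/dt = 0.41 × 3140 × 0.66273 = 853.2.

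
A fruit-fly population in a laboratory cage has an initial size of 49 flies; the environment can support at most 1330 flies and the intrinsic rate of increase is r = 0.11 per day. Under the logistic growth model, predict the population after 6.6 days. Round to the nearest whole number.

A = (K − N₀)/N₀ = (1330 − 49)/49 = 26.143.
N(t) = K/(1 + A·e^(−rt)) = 1330/(1 + 26.143×e^(−0.11×6.6)).
e^(−0.726) = 0.48384; denominator = 1 + 26.143×0.48384 = 13.649.
N = 1330/13.649 = 97.4432.

97 flies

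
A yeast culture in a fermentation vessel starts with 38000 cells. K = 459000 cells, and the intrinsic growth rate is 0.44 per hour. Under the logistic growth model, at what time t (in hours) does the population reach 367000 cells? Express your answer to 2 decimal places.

8.61 hours

A = (K − N₀)/N₀ = (459000 − 38000)/38000 = 11.079.
Solve 459000/(1 + 11.079·e^(−0.44t)) = 367000: 1 + 11.079·e^(−0.44t) = 1.2507, so e^(−0.44t) = 0.0226268.
−0.44·t = ln(0.0226268) = -3.7886, so t = 3.7886/0.44 = 8.6105.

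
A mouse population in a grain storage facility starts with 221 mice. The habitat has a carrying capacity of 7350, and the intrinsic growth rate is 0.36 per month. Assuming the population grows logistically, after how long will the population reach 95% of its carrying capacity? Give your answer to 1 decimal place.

A = (K − N₀)/N₀ = (7350 − 221)/221 = 32.258.
Solve 7350/(1 + 32.258·e^(−0.36t)) = 6982.5: 1 + 32.258·e^(−0.36t) = 1.0526, so e^(−0.36t) = 0.00163159.
−0.36·t = ln(0.00163159) = -6.4182, so t = 6.4182/0.36 = 17.828.

17.8 months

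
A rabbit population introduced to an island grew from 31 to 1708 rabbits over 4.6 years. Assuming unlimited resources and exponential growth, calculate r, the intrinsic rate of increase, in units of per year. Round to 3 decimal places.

From N(t) = N₀·e^(rt): e^(r·4.6) = 1708/31 = 55.097.
r·4.6 = ln(55.097) = 4.0091, so r = 4.0091/4.6 = 0.87154.

0.872 per year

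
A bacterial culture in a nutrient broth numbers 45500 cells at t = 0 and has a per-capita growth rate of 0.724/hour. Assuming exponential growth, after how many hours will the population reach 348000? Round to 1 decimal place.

Set N₀·e^(rt) = 348000: e^(0.724·t) = 348000/45500 = 7.6484.
0.724·t = ln(7.6484) = 2.0345, so t = 2.0345/0.724 = 2.8101.

2.8 hours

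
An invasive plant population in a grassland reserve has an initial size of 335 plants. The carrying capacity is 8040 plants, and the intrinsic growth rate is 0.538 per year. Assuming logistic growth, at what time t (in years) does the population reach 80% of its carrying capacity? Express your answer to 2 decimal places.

A = (K − N₀)/N₀ = (8040 − 335)/335 = 23.
Solve 8040/(1 + 23·e^(−0.538t)) = 6432: 1 + 23·e^(−0.538t) = 1.25, so e^(−0.538t) = 0.0108696.
−0.538·t = ln(0.0108696) = -4.5218, so t = 4.5218/0.538 = 8.4048.

8.40 years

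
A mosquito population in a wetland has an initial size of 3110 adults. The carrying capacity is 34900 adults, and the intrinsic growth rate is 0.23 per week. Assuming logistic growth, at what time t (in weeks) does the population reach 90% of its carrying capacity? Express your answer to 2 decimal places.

A = (K − N₀)/N₀ = (34900 − 3110)/3110 = 10.222.
Solve 34900/(1 + 10.222·e^(−0.23t)) = 31410: 1 + 10.222·e^(−0.23t) = 1.1111, so e^(−0.23t) = 0.0108699.
−0.23·t = ln(0.0108699) = -4.5218, so t = 4.5218/0.23 = 19.66.

19.66 weeks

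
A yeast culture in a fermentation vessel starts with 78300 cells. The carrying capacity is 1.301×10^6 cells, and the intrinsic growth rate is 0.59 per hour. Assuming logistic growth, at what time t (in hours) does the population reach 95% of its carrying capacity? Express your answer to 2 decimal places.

9.65 hours

A = (K − N₀)/N₀ = (1.301×10^6 − 78300)/78300 = 15.616.
Solve 1.301×10^6/(1 + 15.616·e^(−0.59t)) = 1.23595×10^6: 1 + 15.616·e^(−0.59t) = 1.0526, so e^(−0.59t) = 0.00337045.
−0.59·t = ln(0.00337045) = -5.6927, so t = 5.6927/0.59 = 9.6487.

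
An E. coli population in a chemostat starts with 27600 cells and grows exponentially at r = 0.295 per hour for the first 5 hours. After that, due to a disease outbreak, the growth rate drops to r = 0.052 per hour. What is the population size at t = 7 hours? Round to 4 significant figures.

Phase 1: N(5) = 27600·e^(0.295×5) = 27600·e^1.475 = 120641.
Phase 2 runs for 7 − 5 = 2 hours at r = 0.052.
N(7) = 120641·e^(0.052×2) = 120641·e^0.104 = 133863.

133900 cells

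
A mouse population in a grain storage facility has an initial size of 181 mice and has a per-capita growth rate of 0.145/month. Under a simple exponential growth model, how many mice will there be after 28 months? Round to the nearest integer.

N(t) = N₀·e^(rt) = 181 × e^(0.145×28) = 181 × e^4.06.
e^4.06 ≈ 57.974, so N ≈ 181 × 57.974 = 10493.4.

10493 mice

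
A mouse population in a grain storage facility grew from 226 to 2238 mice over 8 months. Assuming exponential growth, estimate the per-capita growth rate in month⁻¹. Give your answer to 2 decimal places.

From N(t) = N₀·e^(rt): e^(r·8) = 2238/226 = 9.9027.
r·8 = ln(9.9027) = 2.2928, so r = 2.2928/8 = 0.2866.

0.29 per month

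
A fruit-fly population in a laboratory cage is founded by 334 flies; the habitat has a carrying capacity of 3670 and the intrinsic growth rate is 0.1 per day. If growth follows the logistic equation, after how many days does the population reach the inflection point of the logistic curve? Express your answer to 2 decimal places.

23.01 days

Logistic growth is fastest at N = K/2 = 1835.
A = (K − N₀)/N₀ = 9.988. Set K/(1 + A·e^(−rt)) = K/2 → A·e^(−rt) = 1.
e^(−0.1t) = 1/9.988 = 0.10012, so t = ln(9.988)/0.1 = 2.3014/0.1 = 23.014.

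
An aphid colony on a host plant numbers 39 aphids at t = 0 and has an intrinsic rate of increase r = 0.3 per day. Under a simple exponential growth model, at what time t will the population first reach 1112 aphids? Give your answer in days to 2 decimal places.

Set N₀·e^(rt) = 1112: e^(0.3·t) = 1112/39 = 28.513.
0.3·t = ln(28.513) = 3.3504, so t = 3.3504/0.3 = 11.168.

11.17 days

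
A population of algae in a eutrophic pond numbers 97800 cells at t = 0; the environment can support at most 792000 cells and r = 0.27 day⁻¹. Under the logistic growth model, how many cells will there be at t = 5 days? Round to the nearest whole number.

A = (K − N₀)/N₀ = (792000 − 97800)/97800 = 7.0982.
N(t) = K/(1 + A·e^(−rt)) = 792000/(1 + 7.0982×e^(−0.27×5)).
e^(−1.35) = 0.25924; denominator = 1 + 7.0982×0.25924 = 2.8401.
N = 792000/2.8401 = 278861.

278861 cells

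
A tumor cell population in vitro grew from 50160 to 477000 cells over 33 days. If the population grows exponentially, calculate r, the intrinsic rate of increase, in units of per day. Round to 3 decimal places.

0.068 per day

From N(t) = N₀·e^(rt): e^(r·33) = 477000/50160 = 9.5096.
r·33 = ln(9.5096) = 2.2523, so r = 2.2523/33 = 0.068251.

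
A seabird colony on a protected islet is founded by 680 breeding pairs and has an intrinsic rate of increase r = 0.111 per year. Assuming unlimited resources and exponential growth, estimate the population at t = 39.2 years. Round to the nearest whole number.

N(t) = N₀·e^(rt) = 680 × e^(0.111×39.2) = 680 × e^4.351.
e^4.351 ≈ 77.571, so N ≈ 680 × 77.571 = 52748.6.

52749 breeding pairs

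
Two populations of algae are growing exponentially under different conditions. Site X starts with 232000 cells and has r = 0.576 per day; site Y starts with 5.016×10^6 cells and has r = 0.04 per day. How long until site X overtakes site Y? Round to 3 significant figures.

5.73 days

Set 232000·e^(0.576t) = 5.016×10^6·e^(0.04t).
e^((0.576 − 0.04)t) = 5.016×10^6/232000 → e^(0.536·t) = 21.621.
0.536·t = ln(21.621) = 3.0737, so t = 3.0737/0.536 = 5.7344.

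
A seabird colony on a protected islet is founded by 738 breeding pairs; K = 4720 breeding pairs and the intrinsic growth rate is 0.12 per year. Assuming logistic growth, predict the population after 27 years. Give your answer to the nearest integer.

A = (K − N₀)/N₀ = (4720 − 738)/738 = 5.3957.
N(t) = K/(1 + A·e^(−rt)) = 4720/(1 + 5.3957×e^(−0.12×27)).
e^(−3.24) = 0.039164; denominator = 1 + 5.3957×0.039164 = 1.2113.
N = 4720/1.2113 = 3896.59.

3897 breeding pairs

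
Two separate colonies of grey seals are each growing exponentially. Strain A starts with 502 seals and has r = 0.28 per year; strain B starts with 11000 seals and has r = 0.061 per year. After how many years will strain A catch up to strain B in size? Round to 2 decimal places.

Set 502·e^(0.28t) = 11000·e^(0.061t).
e^((0.28 − 0.061)t) = 11000/502 → e^(0.219·t) = 21.912.
0.219·t = ln(21.912) = 3.0871, so t = 3.0871/0.219 = 14.096.

14.10 years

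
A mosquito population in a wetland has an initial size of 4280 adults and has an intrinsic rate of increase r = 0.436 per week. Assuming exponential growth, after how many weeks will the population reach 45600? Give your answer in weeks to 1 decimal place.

5.4 weeks

Set N₀·e^(rt) = 45600: e^(0.436·t) = 45600/4280 = 10.654.
0.436·t = ln(10.654) = 2.366, so t = 2.366/0.436 = 5.4265.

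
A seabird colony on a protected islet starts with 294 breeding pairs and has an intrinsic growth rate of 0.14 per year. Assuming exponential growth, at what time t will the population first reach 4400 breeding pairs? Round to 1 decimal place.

19.3 years

Set N₀·e^(rt) = 4400: e^(0.14·t) = 4400/294 = 14.966.
0.14·t = ln(14.966) = 2.7058, so t = 2.7058/0.14 = 19.327.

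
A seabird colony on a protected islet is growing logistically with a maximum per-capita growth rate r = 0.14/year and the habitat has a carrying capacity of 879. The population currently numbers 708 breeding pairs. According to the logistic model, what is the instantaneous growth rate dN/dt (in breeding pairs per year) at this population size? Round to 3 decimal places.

19.283 breeding pairs per year

dN/dt = rN(1 − N/K) = 0.14 × 708 × (1 − 708/879).
1 − 708/879 = 0.19454; dN/dt = 0.14 × 708 × 0.19454 = 19.283.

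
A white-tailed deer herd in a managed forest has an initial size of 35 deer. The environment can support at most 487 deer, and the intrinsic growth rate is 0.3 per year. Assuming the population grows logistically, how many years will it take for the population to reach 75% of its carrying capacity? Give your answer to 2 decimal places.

A = (K − N₀)/N₀ = (487 − 35)/35 = 12.914.
Solve 487/(1 + 12.914·e^(−0.3t)) = 365.25: 1 + 12.914·e^(−0.3t) = 1.3333, so e^(−0.3t) = 0.0258112.
−0.3·t = ln(0.0258112) = -3.6569, so t = 3.6569/0.3 = 12.19.

12.19 years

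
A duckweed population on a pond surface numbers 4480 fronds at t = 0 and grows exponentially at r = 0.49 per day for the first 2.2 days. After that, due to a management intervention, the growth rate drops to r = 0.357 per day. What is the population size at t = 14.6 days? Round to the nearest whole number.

Phase 1: N(2.2) = 4480·e^(0.49×2.2) = 4480·e^1.078 = 13165.8.
Phase 2 runs for 14.6 − 2.2 = 12.4 days at r = 0.357.
N(14.6) = 13165.8·e^(0.357×12.4) = 13165.8·e^4.427 = 1.101494×10^6.

1101494 fronds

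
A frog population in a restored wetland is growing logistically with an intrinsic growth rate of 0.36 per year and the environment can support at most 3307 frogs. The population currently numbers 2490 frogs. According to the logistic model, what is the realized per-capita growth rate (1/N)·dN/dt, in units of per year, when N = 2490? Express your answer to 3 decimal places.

0.089 per year

(1/N)·dN/dt = r(1 − N/K) = 0.36 × (1 − 2490/3307).
= 0.36 × 0.24705 = 0.088939.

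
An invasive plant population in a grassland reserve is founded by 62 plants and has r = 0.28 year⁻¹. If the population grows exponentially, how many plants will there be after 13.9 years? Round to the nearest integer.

N(t) = N₀·e^(rt) = 62 × e^(0.28×13.9) = 62 × e^3.892.
e^3.892 ≈ 49.009, so N ≈ 62 × 49.009 = 3038.55.

3039 plants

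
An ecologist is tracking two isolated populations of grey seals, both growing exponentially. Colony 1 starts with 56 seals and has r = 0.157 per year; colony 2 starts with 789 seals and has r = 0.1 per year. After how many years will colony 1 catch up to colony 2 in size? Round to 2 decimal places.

46.41 years

Set 56·e^(0.157t) = 789·e^(0.1t).
e^((0.157 − 0.1)t) = 789/56 → e^(0.057·t) = 14.089.
0.057·t = ln(14.089) = 2.6454, so t = 2.6454/0.057 = 46.411.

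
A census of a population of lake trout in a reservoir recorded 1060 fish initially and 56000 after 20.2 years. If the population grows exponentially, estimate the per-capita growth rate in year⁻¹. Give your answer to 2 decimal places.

0.20 per year

From N(t) = N₀·e^(rt): e^(r·20.2) = 56000/1060 = 52.83.
r·20.2 = ln(52.83) = 3.9671, so r = 3.9671/20.2 = 0.19639.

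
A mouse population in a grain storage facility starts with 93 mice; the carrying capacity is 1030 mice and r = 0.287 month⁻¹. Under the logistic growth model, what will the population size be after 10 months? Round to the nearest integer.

656 mice

A = (K − N₀)/N₀ = (1030 − 93)/93 = 10.075.
N(t) = K/(1 + A·e^(−rt)) = 1030/(1 + 10.075×e^(−0.287×10)).
e^(−2.87) = 0.056699; denominator = 1 + 10.075×0.056699 = 1.5713.
N = 1030/1.5713 = 655.526.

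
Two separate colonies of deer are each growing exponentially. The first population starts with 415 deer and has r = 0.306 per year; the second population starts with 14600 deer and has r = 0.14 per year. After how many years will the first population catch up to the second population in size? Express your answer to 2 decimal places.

21.45 years

Set 415·e^(0.306t) = 14600·e^(0.14t).
e^((0.306 − 0.14)t) = 14600/415 → e^(0.166·t) = 35.181.
0.166·t = ln(35.181) = 3.5605, so t = 3.5605/0.166 = 21.449.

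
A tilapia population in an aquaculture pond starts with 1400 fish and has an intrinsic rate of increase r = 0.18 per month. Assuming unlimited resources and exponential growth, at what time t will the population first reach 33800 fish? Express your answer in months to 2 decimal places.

17.69 months

Set N₀·e^(rt) = 33800: e^(0.18·t) = 33800/1400 = 24.143.
0.18·t = ln(24.143) = 3.184, so t = 3.184/0.18 = 17.689.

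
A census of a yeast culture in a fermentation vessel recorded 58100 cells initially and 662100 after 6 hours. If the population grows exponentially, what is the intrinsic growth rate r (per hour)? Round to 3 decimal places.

0.406 per hour

From N(t) = N₀·e^(rt): e^(r·6) = 662100/58100 = 11.396.
r·6 = ln(11.396) = 2.4333, so r = 2.4333/6 = 0.40554.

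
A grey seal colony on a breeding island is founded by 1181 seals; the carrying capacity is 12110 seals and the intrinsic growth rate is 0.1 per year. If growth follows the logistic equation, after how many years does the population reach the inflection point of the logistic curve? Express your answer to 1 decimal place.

22.3 years

Logistic growth is fastest at N = K/2 = 6055.
A = (K − N₀)/N₀ = 9.254. Set K/(1 + A·e^(−rt)) = K/2 → A·e^(−rt) = 1.
e^(−0.1t) = 1/9.254 = 0.108061, so t = ln(9.254)/0.1 = 2.2251/0.1 = 22.251.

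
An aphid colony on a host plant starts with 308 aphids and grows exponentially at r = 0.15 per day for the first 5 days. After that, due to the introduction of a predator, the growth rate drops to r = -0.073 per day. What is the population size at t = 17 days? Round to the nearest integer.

Phase 1: N(5) = 308·e^(0.15×5) = 308·e^0.75 = 652.036.
Phase 2 runs for 17 − 5 = 12 days at r = -0.073.
N(17) = 652.036·e^(-0.073×12) = 652.036·e^-0.876 = 271.537.

272 aphids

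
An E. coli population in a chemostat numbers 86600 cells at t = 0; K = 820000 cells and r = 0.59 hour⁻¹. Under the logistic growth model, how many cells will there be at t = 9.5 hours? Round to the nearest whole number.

795221 cells

A = (K − N₀)/N₀ = (820000 − 86600)/86600 = 8.4688.
N(t) = K/(1 + A·e^(−rt)) = 820000/(1 + 8.4688×e^(−0.59×9.5)).
e^(−5.605) = 0.0036794; denominator = 1 + 8.4688×0.0036794 = 1.0312.
N = 820000/1.0312 = 795221.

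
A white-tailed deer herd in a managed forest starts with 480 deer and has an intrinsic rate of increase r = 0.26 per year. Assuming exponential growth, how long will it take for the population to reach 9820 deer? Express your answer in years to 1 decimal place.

Set N₀·e^(rt) = 9820: e^(0.26·t) = 9820/480 = 20.458.
0.26·t = ln(20.458) = 3.0184, so t = 3.0184/0.26 = 11.609.

11.6 years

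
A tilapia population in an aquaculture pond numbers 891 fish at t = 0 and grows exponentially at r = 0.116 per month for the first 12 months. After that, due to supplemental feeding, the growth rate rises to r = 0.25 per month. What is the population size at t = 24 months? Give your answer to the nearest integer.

71994 fish

Phase 1: N(12) = 891·e^(0.116×12) = 891·e^1.392 = 3584.39.
Phase 2 runs for 24 − 12 = 12 months at r = 0.25.
N(24) = 3584.39·e^(0.25×12) = 3584.39·e^3 = 71994.5.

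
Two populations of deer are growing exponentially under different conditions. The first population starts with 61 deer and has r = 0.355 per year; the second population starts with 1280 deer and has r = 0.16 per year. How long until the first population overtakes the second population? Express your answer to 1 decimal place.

15.6 years

Set 61·e^(0.355t) = 1280·e^(0.16t).
e^((0.355 − 0.16)t) = 1280/61 → e^(0.195·t) = 20.984.
0.195·t = ln(20.984) = 3.0437, so t = 3.0437/0.195 = 15.609.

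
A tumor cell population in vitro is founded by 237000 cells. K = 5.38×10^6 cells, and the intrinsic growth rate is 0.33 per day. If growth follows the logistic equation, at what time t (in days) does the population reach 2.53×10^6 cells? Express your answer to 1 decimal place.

A = (K − N₀)/N₀ = (5.38×10^6 − 237000)/237000 = 21.7.
Solve 5.38×10^6/(1 + 21.7·e^(−0.33t)) = 2.53×10^6: 1 + 21.7·e^(−0.33t) = 2.1265, so e^(−0.33t) = 0.0519106.
−0.33·t = ln(0.0519106) = -2.9582, so t = 2.9582/0.33 = 8.9643.

9.0 days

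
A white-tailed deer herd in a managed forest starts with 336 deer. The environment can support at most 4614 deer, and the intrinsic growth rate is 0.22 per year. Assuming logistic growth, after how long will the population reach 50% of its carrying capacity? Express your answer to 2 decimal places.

A = (K − N₀)/N₀ = (4614 − 336)/336 = 12.732.
Solve 4614/(1 + 12.732·e^(−0.22t)) = 2307: 1 + 12.732·e^(−0.22t) = 2, so e^(−0.22t) = 0.0785414.
−0.22·t = ln(0.0785414) = -2.5441, so t = 2.5441/0.22 = 11.564.

11.56 years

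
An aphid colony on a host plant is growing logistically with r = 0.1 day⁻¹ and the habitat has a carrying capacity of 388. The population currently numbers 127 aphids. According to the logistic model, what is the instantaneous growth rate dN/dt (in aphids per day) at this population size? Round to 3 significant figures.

dN/dt = rN(1 − N/K) = 0.1 × 127 × (1 − 127/388).
1 − 127/388 = 0.67268; dN/dt = 0.1 × 127 × 0.67268 = 8.543.

8.54 aphids per day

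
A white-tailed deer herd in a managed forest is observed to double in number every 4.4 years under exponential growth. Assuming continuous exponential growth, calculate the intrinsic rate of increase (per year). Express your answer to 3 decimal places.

0.158 per year

r = ln(2)/t_d = 0.6931/4.4 = 0.15753.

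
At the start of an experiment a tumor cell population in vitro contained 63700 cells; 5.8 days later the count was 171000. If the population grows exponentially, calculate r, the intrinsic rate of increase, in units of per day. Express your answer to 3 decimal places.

From N(t) = N₀·e^(rt): e^(r·5.8) = 171000/63700 = 2.6845.
r·5.8 = ln(2.6845) = 0.98748, so r = 0.98748/5.8 = 0.17025.

0.170 per day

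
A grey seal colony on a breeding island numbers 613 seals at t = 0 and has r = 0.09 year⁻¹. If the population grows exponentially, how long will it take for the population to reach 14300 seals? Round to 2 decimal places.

Set N₀·e^(rt) = 14300: e^(0.09·t) = 14300/613 = 23.328.
0.09·t = ln(23.328) = 3.1496, so t = 3.1496/0.09 = 34.996.

35.00 years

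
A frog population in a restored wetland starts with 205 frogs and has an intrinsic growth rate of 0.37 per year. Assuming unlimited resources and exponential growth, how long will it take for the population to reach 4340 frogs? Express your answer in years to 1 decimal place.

Set N₀·e^(rt) = 4340: e^(0.37·t) = 4340/205 = 21.171.
0.37·t = ln(21.171) = 3.0526, so t = 3.0526/0.37 = 8.2503.

8.3 years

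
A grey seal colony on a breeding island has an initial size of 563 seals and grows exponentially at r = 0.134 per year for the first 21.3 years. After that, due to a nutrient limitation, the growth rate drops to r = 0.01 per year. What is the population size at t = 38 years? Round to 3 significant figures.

11600 seals

Phase 1: N(21.3) = 563·e^(0.134×21.3) = 563·e^2.854 = 9773.99.
Phase 2 runs for 38 − 21.3 = 16.7 years at r = 0.01.
N(38) = 9773.99·e^(0.01×16.7) = 9773.99·e^0.167 = 11550.4.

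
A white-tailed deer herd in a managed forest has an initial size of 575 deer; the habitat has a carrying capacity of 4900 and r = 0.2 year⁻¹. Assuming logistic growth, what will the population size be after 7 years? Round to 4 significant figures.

1716 deer

A = (K − N₀)/N₀ = (4900 − 575)/575 = 7.5217.
N(t) = K/(1 + A·e^(−rt)) = 4900/(1 + 7.5217×e^(−0.2×7)).
e^(−1.4) = 0.2466; denominator = 1 + 7.5217×0.2466 = 2.8548.
N = 4900/2.8548 = 1716.38.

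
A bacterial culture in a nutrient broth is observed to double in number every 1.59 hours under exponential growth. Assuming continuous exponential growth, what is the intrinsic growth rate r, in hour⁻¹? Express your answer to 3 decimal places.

r = ln(2)/t_d = 0.6931/1.59 = 0.43594.

0.436 per hour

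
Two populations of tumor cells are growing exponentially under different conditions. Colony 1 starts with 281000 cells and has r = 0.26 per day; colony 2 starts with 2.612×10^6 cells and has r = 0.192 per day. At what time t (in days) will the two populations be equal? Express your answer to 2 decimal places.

32.79 days

Set 281000·e^(0.26t) = 2.612×10^6·e^(0.192t).
e^((0.26 − 0.192)t) = 2.612×10^6/281000 → e^(0.068·t) = 9.2954.
0.068·t = ln(9.2954) = 2.2295, so t = 2.2295/0.068 = 32.787.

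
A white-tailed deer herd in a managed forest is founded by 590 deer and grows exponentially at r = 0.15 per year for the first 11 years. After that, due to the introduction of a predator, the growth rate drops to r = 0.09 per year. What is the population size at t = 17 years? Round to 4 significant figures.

5272 deer

Phase 1: N(11) = 590·e^(0.15×11) = 590·e^1.65 = 3072.12.
Phase 2 runs for 17 − 11 = 6 years at r = 0.09.
N(17) = 3072.12·e^(0.09×6) = 3072.12·e^0.54 = 5271.78.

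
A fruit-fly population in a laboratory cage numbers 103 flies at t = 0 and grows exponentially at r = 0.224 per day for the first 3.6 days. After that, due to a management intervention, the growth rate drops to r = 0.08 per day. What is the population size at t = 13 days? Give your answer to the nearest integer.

489 flies

Phase 1: N(3.6) = 103·e^(0.224×3.6) = 103·e^0.8064 = 230.702.
Phase 2 runs for 13 − 3.6 = 9.4 days at r = 0.08.
N(13) = 230.702·e^(0.08×9.4) = 230.702·e^0.752 = 489.375.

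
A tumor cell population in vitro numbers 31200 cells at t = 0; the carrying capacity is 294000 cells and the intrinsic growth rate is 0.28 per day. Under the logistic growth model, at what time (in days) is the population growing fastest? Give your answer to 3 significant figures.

7.61 days

Logistic growth is fastest at N = K/2 = 147000.
A = (K − N₀)/N₀ = 8.4231. Set K/(1 + A·e^(−rt)) = K/2 → A·e^(−rt) = 1.
e^(−0.28t) = 1/8.4231 = 0.118721, so t = ln(8.4231)/0.28 = 2.131/0.28 = 7.6106.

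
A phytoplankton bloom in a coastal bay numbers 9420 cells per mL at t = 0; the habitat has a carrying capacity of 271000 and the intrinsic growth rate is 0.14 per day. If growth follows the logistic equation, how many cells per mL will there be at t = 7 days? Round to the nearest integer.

A = (K − N₀)/N₀ = (271000 − 9420)/9420 = 27.769.
N(t) = K/(1 + A·e^(−rt)) = 271000/(1 + 27.769×e^(−0.14×7)).
e^(−0.98) = 0.37531; denominator = 1 + 27.769×0.37531 = 11.422.
N = 271000/11.422 = 23726.4.

23726 cells per mL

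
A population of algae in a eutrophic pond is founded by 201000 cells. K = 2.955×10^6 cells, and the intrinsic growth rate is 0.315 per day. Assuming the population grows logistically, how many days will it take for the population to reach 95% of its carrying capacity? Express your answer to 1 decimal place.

17.7 days

A = (K − N₀)/N₀ = (2.955×10^6 − 201000)/201000 = 13.701.
Solve 2.955×10^6/(1 + 13.701·e^(−0.315t)) = 2.80725×10^6: 1 + 13.701·e^(−0.315t) = 1.0526, so e^(−0.315t) = 0.0038413.
−0.315·t = ln(0.0038413) = -5.5619, so t = 5.5619/0.315 = 17.657.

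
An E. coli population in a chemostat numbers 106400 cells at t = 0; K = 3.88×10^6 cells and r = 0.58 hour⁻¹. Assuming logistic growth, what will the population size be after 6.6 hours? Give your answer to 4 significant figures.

A = (K − N₀)/N₀ = (3.88×10^6 − 106400)/106400 = 35.466.
N(t) = K/(1 + A·e^(−rt)) = 3.88×10^6/(1 + 35.466×e^(−0.58×6.6)).
e^(−3.828) = 0.021753; denominator = 1 + 35.466×0.021753 = 1.7715.
N = 3.88×10^6/1.7715 = 2.190236×10^6.

2190000 cells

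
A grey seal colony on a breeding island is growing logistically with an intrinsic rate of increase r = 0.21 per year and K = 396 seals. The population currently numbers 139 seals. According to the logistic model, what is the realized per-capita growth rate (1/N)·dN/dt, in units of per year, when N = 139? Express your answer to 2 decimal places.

0.14 per year

(1/N)·dN/dt = r(1 − N/K) = 0.21 × (1 − 139/396).
= 0.21 × 0.64899 = 0.13629.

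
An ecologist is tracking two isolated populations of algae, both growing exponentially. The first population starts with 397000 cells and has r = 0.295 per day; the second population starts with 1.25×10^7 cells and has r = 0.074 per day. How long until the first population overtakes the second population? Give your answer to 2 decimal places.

Set 397000·e^(0.295t) = 1.25×10^7·e^(0.074t).
e^((0.295 − 0.074)t) = 1.25×10^7/397000 → e^(0.221·t) = 31.486.
0.221·t = ln(31.486) = 3.4495, so t = 3.4495/0.221 = 15.609.

15.61 days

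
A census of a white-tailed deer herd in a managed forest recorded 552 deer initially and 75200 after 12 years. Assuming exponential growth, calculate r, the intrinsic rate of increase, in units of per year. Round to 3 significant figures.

From N(t) = N₀·e^(rt): e^(r·12) = 75200/552 = 136.23.
r·12 = ln(136.23) = 4.9144, so r = 4.9144/12 = 0.40953.

0.410 per year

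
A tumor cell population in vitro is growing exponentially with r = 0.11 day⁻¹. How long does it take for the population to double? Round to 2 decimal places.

6.30 days

Doubling time t_d = ln(2)/r = 0.6931/0.11 = 6.3013.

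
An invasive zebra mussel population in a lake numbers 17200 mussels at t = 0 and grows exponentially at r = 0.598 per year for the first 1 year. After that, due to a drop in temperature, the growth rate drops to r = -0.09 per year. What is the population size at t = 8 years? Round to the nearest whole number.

16658 mussels

Phase 1: N(1) = 17200·e^(0.598×1) = 17200·e^0.598 = 31277.8.
Phase 2 runs for 8 − 1 = 7 years at r = -0.09.
N(8) = 31277.8·e^(-0.09×7) = 31277.8·e^-0.63 = 16658.3.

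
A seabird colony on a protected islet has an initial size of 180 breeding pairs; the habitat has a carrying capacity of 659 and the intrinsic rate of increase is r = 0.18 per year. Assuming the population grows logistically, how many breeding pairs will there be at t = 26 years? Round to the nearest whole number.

A = (K − N₀)/N₀ = (659 − 180)/180 = 2.6611.
N(t) = K/(1 + A·e^(−rt)) = 659/(1 + 2.6611×e^(−0.18×26)).
e^(−4.68) = 0.009279; denominator = 1 + 2.6611×0.009279 = 1.0247.
N = 659/1.0247 = 643.12.

643 breeding pairs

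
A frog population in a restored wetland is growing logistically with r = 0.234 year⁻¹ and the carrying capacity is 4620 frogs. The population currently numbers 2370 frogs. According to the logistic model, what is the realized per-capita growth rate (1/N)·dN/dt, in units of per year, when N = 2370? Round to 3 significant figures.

(1/N)·dN/dt = r(1 − N/K) = 0.234 × (1 − 2370/4620).
= 0.234 × 0.48701 = 0.11396.

0.114 per year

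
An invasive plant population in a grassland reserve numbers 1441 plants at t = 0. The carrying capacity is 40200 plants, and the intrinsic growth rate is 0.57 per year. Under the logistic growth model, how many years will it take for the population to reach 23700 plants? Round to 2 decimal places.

A = (K − N₀)/N₀ = (40200 − 1441)/1441 = 26.897.
Solve 40200/(1 + 26.897·e^(−0.57t)) = 23700: 1 + 26.897·e^(−0.57t) = 1.6962, so e^(−0.57t) = 0.0258837.
−0.57·t = ln(0.0258837) = -3.6541, so t = 3.6541/0.57 = 6.4108.

6.41 years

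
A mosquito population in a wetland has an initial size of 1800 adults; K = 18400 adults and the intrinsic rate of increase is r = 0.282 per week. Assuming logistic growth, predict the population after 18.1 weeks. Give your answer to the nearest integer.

A = (K − N₀)/N₀ = (18400 − 1800)/1800 = 9.2222.
N(t) = K/(1 + A·e^(−rt)) = 18400/(1 + 9.2222×e^(−0.282×18.1)).
e^(−5.104) = 0.0060712; denominator = 1 + 9.2222×0.0060712 = 1.056.
N = 18400/1.056 = 17424.4.

17424 adults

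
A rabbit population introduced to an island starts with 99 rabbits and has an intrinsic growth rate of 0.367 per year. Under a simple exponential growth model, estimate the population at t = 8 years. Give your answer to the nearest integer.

1865 rabbits

N(t) = N₀·e^(rt) = 99 × e^(0.367×8) = 99 × e^2.936.
e^2.936 ≈ 18.84, so N ≈ 99 × 18.84 = 1865.19.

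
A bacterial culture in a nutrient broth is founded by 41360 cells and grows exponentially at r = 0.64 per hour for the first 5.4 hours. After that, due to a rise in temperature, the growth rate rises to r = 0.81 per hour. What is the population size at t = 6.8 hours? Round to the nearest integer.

4073730 cells

Phase 1: N(5.4) = 41360·e^(0.64×5.4) = 41360·e^3.456 = 1.310697×10^6.
Phase 2 runs for 6.8 − 5.4 = 1.4 hours at r = 0.81.
N(6.8) = 1.310697×10^6·e^(0.81×1.4) = 1.310697×10^6·e^1.134 = 4.07373×10^6.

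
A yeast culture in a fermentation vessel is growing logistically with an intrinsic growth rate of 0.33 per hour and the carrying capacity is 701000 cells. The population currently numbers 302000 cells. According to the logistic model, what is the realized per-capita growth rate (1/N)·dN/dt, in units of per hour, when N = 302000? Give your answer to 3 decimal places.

(1/N)·dN/dt = r(1 − N/K) = 0.33 × (1 − 302000/701000).
= 0.33 × 0.56919 = 0.18783.

0.188 per hour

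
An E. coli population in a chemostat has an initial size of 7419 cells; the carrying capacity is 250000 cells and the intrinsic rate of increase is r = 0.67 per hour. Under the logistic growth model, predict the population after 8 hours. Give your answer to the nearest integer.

216693 cells

A = (K − N₀)/N₀ = (250000 − 7419)/7419 = 32.697.
N(t) = K/(1 + A·e^(−rt)) = 250000/(1 + 32.697×e^(−0.67×8)).
e^(−5.36) = 0.0047009; denominator = 1 + 32.697×0.0047009 = 1.1537.
N = 250000/1.1537 = 216693.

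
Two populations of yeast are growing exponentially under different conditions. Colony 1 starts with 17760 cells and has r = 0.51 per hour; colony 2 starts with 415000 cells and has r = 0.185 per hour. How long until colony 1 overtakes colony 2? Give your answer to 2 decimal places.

9.70 hours

Set 17760·e^(0.51t) = 415000·e^(0.185t).
e^((0.51 − 0.185)t) = 415000/17760 → e^(0.325·t) = 23.367.
0.325·t = ln(23.367) = 3.1513, so t = 3.1513/0.325 = 9.6964.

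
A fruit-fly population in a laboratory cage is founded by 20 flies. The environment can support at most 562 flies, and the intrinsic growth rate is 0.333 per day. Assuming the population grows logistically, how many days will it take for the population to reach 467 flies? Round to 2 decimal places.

A = (K − N₀)/N₀ = (562 − 20)/20 = 27.1.
Solve 562/(1 + 27.1·e^(−0.333t)) = 467: 1 + 27.1·e^(−0.333t) = 1.2034, so e^(−0.333t) = 0.0075065.
−0.333·t = ln(0.0075065) = -4.892, so t = 4.892/0.333 = 14.691.

14.69 days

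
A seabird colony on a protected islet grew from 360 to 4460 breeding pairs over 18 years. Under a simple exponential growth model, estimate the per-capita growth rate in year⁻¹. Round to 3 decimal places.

0.140 per year

From N(t) = N₀·e^(rt): e^(r·18) = 4460/360 = 12.389.
r·18 = ln(12.389) = 2.5168, so r = 2.5168/18 = 0.13982.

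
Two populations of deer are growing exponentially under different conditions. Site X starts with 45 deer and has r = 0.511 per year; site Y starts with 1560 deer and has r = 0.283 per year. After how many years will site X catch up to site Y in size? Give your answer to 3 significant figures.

15.6 years

Set 45·e^(0.511t) = 1560·e^(0.283t).
e^((0.511 − 0.283)t) = 1560/45 → e^(0.228·t) = 34.667.
0.228·t = ln(34.667) = 3.5458, so t = 3.5458/0.228 = 15.552.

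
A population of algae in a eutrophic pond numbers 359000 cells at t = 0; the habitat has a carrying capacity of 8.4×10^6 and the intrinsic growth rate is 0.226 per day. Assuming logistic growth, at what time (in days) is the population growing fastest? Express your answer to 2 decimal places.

Logistic growth is fastest at N = K/2 = 4.2×10^6.
A = (K − N₀)/N₀ = 22.398. Set K/(1 + A·e^(−rt)) = K/2 → A·e^(−rt) = 1.
e^(−0.226t) = 1/22.398 = 0.0446462, so t = ln(22.398)/0.226 = 3.109/0.226 = 13.757.

13.76 days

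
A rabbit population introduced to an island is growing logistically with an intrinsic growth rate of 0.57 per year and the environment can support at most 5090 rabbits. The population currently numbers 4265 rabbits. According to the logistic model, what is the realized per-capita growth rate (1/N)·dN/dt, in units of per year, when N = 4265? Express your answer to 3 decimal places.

(1/N)·dN/dt = r(1 − N/K) = 0.57 × (1 − 4265/5090).
= 0.57 × 0.16208 = 0.092387.

0.092 per year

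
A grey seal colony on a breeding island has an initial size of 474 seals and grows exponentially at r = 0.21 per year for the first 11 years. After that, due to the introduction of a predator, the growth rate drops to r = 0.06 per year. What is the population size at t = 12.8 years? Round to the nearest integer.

5320 seals

Phase 1: N(11) = 474·e^(0.21×11) = 474·e^2.31 = 4775.28.
Phase 2 runs for 12.8 − 11 = 1.8 years at r = 0.06.
N(12.8) = 4775.28·e^(0.06×1.8) = 4775.28·e^0.108 = 5319.89.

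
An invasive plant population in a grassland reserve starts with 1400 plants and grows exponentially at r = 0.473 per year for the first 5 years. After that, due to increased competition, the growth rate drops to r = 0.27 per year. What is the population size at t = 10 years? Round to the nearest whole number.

Phase 1: N(5) = 1400·e^(0.473×5) = 1400·e^2.365 = 14901.7.
Phase 2 runs for 10 − 5 = 5 years at r = 0.27.
N(10) = 14901.7·e^(0.27×5) = 14901.7·e^1.35 = 57482.

57482 plants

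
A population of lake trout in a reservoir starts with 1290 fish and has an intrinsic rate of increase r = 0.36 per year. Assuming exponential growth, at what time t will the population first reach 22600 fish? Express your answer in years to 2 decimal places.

Set N₀·e^(rt) = 22600: e^(0.36·t) = 22600/1290 = 17.519.
0.36·t = ln(17.519) = 2.8633, so t = 2.8633/0.36 = 7.9536.

7.95 years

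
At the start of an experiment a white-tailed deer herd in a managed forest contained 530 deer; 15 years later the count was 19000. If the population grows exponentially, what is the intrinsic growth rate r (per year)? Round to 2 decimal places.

0.24 per year

From N(t) = N₀·e^(rt): e^(r·15) = 19000/530 = 35.849.
r·15 = ln(35.849) = 3.5793, so r = 3.5793/15 = 0.23862.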